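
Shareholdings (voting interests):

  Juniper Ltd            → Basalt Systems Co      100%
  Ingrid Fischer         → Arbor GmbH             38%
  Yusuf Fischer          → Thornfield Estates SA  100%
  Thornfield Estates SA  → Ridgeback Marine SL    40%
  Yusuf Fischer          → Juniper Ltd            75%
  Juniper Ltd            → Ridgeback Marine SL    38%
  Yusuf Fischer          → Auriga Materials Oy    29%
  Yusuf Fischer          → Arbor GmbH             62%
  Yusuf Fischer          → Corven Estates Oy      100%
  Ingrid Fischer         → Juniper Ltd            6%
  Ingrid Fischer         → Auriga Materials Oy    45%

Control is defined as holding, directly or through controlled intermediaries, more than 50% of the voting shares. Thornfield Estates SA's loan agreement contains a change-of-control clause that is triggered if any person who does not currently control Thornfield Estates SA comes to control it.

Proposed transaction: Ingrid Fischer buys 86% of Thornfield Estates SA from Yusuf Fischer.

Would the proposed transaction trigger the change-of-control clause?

The purchase adds only to Ingrid's holdings (Yusuf's stake shrinks), so Ingrid is the only person who could newly come to control Thornfield.
Ingrid's largest direct stake is 45% in Auriga, which does not meet the threshold, so Ingrid controls no company.
Neither Ingrid nor any entity Ingrid controls holds any voting interest in Thornfield.
So before the transaction, Ingrid does not control Thornfield.
After the purchase, Ingrid holds 86% of Thornfield directly, and Yusuf's stake falls to 14%.
Ingrid holds 86% of Thornfield, so Ingrid controls Thornfield.
Ingrid did not control Thornfield before and does after, so the clause is triggered.

Yes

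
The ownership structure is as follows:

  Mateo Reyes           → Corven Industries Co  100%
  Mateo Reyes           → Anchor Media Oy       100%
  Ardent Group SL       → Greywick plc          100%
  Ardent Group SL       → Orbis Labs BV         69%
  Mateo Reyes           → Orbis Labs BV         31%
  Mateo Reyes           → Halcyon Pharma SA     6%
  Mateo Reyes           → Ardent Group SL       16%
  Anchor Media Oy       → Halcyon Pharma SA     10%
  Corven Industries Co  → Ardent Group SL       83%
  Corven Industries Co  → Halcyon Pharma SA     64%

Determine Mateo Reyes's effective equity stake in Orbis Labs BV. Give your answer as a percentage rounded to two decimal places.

Mateo reaches Orbis along 3 paths.
Direct stake: 31% = 31%.
Via Corven → Ardent: 100% × 83% × 69% = 57.27%.
Via Ardent: 16% × 69% = 11.04%.
Total: 31% + 57.27% + 11.04% = 99.31%.

99.31%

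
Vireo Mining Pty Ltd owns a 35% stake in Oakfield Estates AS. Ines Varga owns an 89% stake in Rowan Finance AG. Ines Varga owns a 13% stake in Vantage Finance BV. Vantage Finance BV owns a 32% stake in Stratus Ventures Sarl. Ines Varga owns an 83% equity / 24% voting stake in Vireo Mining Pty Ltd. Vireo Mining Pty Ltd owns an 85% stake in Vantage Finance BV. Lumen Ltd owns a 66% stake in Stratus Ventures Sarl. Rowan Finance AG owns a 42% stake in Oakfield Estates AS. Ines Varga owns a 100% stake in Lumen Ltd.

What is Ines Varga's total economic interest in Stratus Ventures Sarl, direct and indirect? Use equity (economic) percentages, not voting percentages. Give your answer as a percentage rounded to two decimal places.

Ines reaches Stratus along 3 paths.
Via Vireo → Vantage: 83% × 85% × 32% = 22.576%.
Via Vantage: 13% × 32% = 4.16%.
Via Lumen: 100% × 66% = 66%.
Total: 22.576% + 4.16% + 66% = 92.736%.
Rounded: 92.74%.

92.74%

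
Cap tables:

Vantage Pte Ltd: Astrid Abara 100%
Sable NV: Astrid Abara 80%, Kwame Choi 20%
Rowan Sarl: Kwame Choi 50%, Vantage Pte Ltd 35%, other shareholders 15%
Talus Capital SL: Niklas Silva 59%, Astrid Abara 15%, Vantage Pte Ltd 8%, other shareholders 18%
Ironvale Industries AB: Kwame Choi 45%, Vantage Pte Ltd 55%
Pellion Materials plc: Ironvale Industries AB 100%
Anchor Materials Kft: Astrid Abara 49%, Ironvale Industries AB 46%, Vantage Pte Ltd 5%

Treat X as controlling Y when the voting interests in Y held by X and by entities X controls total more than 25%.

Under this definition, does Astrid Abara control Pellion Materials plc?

Astrid holds 100% of Vantage, so Astrid controls Vantage.
Vantage holds 55% of Ironvale, so Astrid controls Ironvale.
Ironvale holds 100% of Pellion, so Astrid controls Pellion.

Yes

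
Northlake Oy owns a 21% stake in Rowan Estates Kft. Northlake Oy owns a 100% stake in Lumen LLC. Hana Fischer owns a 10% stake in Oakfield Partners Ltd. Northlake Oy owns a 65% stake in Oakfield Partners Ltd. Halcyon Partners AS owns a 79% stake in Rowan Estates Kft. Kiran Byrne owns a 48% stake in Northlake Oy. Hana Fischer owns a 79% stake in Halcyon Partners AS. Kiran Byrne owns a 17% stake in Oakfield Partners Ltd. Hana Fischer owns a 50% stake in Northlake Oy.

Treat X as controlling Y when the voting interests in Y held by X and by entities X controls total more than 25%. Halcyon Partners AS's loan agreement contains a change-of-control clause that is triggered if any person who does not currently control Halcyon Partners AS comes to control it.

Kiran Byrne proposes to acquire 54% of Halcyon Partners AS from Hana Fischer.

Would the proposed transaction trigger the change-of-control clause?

Yes

The purchase adds only to Kiran's holdings (Hana's stake shrinks), so Kiran is the only person who could newly come to control Halcyon.
Kiran holds 48% of Northlake, so Kiran controls Northlake.
Northlake holds 100% of Lumen, so Kiran controls Lumen.
Kiran and Northlake together hold 17% + 65% = 82% of Oakfield, so Kiran controls Oakfield.
Neither Kiran nor any entity Kiran controls holds any voting interest in Halcyon.
So before the transaction, Kiran does not control Halcyon.
After the purchase, Kiran holds 54% of Halcyon directly, and Hana's stake falls to 25%.
Kiran holds 54% of Halcyon, so Kiran controls Halcyon.
Kiran did not control Halcyon before and does after, so the clause is triggered.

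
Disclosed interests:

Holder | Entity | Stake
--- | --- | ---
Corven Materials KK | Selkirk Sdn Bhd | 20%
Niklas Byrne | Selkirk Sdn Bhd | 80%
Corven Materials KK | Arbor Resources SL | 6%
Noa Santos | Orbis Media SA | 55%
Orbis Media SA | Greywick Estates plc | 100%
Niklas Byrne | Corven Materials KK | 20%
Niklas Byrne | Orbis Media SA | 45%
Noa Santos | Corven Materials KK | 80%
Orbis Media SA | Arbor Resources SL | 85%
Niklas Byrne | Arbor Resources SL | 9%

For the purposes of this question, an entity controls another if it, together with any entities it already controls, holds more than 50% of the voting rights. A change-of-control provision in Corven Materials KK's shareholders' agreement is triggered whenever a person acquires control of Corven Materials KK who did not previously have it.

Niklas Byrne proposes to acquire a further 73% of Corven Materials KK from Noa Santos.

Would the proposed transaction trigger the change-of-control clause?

The purchase adds only to Niklas's holdings (Noa's stake shrinks), so Niklas is the only person who could newly come to control Corven.
Niklas holds 80% of Selkirk, so Niklas controls Selkirk.
In Corven, Niklas's side holds only 20%, not > 50%.
So before the transaction, Niklas does not control Corven.
After the purchase, Niklas's direct stake in Corven rises to 20% + 73% = 93%, and Noa's stake falls to 7%.
Niklas holds 93% of Corven, so Niklas controls Corven.
Niklas did not control Corven before and does after, so the clause is triggered.

Yes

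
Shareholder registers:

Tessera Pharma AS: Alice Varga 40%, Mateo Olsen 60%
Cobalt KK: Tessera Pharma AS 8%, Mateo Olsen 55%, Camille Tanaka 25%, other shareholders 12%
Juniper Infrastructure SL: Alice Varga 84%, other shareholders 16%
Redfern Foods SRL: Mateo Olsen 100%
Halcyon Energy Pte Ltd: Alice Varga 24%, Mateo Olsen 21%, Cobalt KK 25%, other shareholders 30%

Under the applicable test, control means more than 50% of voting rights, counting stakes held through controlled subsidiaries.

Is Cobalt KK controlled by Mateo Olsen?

Mateo holds 60% of Tessera, so Mateo controls Tessera.
Tessera and Mateo together hold 8% + 55% = 63% of Cobalt, so Mateo controls Cobalt.

Yes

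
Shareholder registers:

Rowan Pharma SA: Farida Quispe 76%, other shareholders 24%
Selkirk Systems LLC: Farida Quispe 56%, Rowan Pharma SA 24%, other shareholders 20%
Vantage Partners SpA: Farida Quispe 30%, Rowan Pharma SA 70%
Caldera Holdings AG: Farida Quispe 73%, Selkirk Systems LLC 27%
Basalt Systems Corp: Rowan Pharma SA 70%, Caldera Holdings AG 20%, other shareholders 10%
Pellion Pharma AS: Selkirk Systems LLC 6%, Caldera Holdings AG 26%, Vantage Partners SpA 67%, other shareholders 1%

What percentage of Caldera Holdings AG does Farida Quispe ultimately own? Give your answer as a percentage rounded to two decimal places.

Farida reaches Caldera along 3 paths.
Direct stake: 73% = 73%.
Via Selkirk: 56% × 27% = 15.12%.
Via Rowan → Selkirk: 76% × 24% × 27% = 4.9248%.
Total: 73% + 15.12% + 4.9248% = 93.0448%.
Rounded: 93.04%.

93.04%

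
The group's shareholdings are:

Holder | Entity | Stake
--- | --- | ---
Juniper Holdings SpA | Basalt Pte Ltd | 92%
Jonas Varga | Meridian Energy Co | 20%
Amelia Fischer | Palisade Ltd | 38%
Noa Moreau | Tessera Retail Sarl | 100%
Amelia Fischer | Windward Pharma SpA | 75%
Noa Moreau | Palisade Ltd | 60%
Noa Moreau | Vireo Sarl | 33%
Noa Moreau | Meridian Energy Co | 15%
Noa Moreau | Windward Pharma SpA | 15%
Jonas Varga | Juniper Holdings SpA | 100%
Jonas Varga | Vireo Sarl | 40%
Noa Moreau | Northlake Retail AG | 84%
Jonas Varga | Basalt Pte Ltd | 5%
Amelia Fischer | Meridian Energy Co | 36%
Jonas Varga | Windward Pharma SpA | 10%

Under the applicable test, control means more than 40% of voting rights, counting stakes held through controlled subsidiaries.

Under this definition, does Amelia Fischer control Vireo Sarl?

No

Amelia holds 75% of Windward, so Amelia controls Windward.
Neither Amelia nor any entity Amelia controls holds any voting interest in Vireo.
So Amelia does not control Vireo.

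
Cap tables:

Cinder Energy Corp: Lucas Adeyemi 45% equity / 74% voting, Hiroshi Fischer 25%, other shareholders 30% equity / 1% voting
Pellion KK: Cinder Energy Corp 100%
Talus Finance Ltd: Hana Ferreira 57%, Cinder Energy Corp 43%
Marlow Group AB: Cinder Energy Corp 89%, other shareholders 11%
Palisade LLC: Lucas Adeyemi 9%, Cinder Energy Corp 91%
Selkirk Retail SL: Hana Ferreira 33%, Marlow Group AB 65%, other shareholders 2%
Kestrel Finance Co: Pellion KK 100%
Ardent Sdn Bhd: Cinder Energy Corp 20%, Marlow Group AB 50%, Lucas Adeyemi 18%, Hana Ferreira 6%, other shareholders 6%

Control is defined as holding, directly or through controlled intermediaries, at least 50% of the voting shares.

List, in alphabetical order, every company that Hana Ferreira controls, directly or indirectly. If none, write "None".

Hana holds 57% of Talus, so Hana controls Talus.
No other company's threshold is met.

Talus Finance Ltd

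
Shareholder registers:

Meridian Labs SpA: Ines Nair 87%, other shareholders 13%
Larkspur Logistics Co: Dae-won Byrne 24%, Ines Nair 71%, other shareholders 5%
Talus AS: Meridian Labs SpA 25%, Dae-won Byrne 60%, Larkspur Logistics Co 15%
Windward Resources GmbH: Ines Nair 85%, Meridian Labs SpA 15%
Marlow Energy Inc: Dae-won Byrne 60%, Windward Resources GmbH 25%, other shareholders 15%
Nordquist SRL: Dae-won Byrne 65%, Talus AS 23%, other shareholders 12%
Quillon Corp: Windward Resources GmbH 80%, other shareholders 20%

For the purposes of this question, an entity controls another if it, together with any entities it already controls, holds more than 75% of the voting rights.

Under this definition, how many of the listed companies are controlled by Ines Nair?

3

Ines holds 87% of Meridian, so Ines controls Meridian.
Ines and Meridian together hold 85% + 15% = 100% of Windward, so Ines controls Windward.
Windward holds 80% of Quillon, so Ines controls Quillon.
No other company's threshold is met.
Ines controls 3 companies.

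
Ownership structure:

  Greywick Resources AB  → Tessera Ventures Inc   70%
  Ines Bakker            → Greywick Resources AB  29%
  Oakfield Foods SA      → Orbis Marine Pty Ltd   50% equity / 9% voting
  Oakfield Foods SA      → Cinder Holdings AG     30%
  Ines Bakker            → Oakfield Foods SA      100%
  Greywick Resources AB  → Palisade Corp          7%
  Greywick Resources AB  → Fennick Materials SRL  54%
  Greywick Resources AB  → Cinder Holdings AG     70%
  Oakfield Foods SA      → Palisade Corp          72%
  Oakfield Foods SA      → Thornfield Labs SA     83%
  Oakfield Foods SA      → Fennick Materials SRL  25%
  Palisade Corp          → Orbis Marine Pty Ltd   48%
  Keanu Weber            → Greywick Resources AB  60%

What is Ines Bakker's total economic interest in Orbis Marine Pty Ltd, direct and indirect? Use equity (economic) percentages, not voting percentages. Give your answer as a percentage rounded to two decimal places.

Ines reaches Orbis along 3 paths.
Via Oakfield: 100% × 50% = 50%.
Via Oakfield → Palisade: 100% × 72% × 48% = 34.56%.
Via Greywick → Palisade: 29% × 7% × 48% = 0.9744%.
Total: 50% + 34.56% + 0.9744% = 85.5344%.
Rounded: 85.53%.

85.53%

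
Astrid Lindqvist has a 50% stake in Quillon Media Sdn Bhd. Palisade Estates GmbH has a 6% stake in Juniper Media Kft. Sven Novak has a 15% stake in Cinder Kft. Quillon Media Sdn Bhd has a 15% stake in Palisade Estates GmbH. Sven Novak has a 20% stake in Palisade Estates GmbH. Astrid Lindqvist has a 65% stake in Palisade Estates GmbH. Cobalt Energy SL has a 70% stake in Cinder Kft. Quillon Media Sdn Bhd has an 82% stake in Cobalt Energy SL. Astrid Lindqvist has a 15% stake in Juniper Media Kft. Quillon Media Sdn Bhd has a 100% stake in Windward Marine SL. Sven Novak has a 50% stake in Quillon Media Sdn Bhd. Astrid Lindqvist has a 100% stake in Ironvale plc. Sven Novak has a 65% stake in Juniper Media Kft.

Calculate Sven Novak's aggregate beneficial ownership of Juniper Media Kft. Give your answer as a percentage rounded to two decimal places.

Sven reaches Juniper along 3 paths.
Via Quillon → Palisade: 50% × 15% × 6% = 0.45%.
Via Palisade: 20% × 6% = 1.2%.
Direct stake: 65% = 65%.
Total: 0.45% + 1.2% + 65% = 66.65%.

66.65%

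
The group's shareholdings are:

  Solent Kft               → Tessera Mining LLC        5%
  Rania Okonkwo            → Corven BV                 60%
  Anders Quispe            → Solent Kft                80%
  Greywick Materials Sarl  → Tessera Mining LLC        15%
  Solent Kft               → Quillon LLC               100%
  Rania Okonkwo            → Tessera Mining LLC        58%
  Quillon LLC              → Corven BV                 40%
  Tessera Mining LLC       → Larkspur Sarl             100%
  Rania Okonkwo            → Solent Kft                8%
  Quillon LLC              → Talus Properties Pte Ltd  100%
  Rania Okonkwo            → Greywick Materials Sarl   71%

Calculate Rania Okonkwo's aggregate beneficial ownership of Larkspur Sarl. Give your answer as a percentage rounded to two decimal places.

Rania reaches Larkspur along 3 paths.
Via Greywick → Tessera: 71% × 15% × 100% = 10.65%.
Via Solent → Tessera: 8% × 5% × 100% = 0.4%.
Via Tessera: 58% × 100% = 58%.
Total: 10.65% + 0.4% + 58% = 69.05%.

69.05%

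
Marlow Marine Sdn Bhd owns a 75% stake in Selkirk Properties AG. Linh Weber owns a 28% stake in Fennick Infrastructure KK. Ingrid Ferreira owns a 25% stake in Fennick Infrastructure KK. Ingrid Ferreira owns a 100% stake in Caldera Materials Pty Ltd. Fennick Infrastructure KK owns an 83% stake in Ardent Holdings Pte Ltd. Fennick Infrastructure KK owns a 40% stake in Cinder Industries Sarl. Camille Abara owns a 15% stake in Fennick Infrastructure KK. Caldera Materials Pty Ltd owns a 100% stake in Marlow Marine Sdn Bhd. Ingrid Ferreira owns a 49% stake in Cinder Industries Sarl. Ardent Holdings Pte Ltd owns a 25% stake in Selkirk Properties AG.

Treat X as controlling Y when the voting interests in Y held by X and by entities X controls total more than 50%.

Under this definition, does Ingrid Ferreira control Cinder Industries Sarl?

Ingrid holds 100% of Caldera, so Ingrid controls Caldera.
Caldera holds 100% of Marlow, so Ingrid controls Marlow.
Marlow holds 75% of Selkirk, so Ingrid controls Selkirk.
In Cinder, Ingrid's side holds only 49%, not > 50%.
So Ingrid does not control Cinder.

No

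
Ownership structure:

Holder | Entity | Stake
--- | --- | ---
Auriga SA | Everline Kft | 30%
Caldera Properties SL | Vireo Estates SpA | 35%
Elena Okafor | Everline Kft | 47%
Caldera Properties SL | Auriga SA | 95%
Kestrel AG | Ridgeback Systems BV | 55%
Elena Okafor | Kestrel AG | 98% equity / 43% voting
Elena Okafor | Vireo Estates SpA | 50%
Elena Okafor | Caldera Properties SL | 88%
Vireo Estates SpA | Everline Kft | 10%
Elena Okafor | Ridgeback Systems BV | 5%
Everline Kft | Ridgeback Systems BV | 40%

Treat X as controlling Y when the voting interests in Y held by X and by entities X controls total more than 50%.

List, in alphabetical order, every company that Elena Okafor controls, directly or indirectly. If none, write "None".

Elena holds 88% of Caldera, so Elena controls Caldera.
Caldera holds 95% of Auriga, so Elena controls Auriga.
Caldera and Elena together hold 35% + 50% = 85% of Vireo, so Elena controls Vireo.
Vireo and Elena and Auriga together hold 10% + 47% + 30% = 87% of Everline, so Elena controls Everline.
No other company's threshold is met.

Auriga SA, Caldera Properties SL, Everline Kft, Vireo Estates SpA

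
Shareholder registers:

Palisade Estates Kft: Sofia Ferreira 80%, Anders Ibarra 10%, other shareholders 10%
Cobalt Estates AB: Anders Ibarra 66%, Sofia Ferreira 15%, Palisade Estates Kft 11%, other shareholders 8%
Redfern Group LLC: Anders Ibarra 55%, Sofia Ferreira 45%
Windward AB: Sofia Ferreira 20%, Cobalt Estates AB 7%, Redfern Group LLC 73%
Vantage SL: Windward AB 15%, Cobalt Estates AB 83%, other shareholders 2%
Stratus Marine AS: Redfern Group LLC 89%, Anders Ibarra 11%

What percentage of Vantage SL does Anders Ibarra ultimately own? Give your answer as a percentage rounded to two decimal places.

Anders reaches Vantage along 5 paths.
Via Cobalt → Windward: 66% × 7% × 15% = 0.693%.
Via Palisade → Cobalt → Windward: 10% × 11% × 7% × 15% = 0.01155%.
Via Redfern → Windward: 55% × 73% × 15% = 6.0225%.
Via Cobalt: 66% × 83% = 54.78%.
Via Palisade → Cobalt: 10% × 11% × 83% = 0.913%.
Total: 0.693% + 0.01155% + 6.0225% + 54.78% + 0.913% = 62.42005%.
Rounded: 62.42%.

62.42%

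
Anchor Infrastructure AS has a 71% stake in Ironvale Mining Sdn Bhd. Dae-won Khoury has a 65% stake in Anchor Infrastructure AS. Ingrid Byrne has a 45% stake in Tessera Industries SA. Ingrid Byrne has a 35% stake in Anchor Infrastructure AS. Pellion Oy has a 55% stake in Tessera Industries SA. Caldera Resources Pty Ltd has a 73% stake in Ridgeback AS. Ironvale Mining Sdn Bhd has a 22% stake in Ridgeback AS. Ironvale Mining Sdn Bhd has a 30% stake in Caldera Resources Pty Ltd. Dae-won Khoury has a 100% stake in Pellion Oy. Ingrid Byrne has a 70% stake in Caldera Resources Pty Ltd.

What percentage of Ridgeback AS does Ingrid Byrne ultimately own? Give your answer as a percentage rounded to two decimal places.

Ingrid reaches Ridgeback along 3 paths.
Via Caldera: 70% × 73% = 51.1%.
Via Anchor → Ironvale → Caldera: 35% × 71% × 30% × 73% = 5.44215%.
Via Anchor → Ironvale: 35% × 71% × 22% = 5.467%.
Total: 51.1% + 5.44215% + 5.467% = 62.00915%.
Rounded: 62.01%.

62.01%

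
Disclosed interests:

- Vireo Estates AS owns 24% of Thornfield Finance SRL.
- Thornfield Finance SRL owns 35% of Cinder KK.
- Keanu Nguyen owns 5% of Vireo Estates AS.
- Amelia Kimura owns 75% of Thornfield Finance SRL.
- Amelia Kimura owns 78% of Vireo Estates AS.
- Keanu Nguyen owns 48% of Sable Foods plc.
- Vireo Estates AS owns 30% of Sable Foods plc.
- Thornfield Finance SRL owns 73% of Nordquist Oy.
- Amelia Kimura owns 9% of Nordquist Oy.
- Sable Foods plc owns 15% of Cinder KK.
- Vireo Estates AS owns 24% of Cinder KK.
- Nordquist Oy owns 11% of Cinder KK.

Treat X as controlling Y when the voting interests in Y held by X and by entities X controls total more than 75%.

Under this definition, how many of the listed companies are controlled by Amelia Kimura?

3

Amelia holds 78% of Vireo, so Amelia controls Vireo.
Amelia and Vireo together hold 75% + 24% = 99% of Thornfield, so Amelia controls Thornfield.
Thornfield and Amelia together hold 73% + 9% = 82% of Nordquist, so Amelia controls Nordquist.
No other company's threshold is met.
Amelia controls 3 companies.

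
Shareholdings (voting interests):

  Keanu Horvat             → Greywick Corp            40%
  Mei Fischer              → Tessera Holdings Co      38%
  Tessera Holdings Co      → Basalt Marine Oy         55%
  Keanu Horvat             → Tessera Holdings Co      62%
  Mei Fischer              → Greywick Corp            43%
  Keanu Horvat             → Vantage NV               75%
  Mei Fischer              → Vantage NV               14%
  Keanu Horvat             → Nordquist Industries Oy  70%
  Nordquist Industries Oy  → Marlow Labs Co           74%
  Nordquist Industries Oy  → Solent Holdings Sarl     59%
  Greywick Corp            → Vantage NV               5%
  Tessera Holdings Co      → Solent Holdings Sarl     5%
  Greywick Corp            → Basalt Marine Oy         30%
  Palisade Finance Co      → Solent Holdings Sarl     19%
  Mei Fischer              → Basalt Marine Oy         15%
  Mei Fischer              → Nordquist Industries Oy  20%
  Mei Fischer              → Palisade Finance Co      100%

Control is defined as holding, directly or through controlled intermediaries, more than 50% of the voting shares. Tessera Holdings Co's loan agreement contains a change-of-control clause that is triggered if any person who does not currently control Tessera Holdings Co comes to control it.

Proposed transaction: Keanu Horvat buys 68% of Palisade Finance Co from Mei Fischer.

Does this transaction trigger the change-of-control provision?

No

The purchase adds only to Keanu's holdings (Mei's stake shrinks), so Keanu is the only person who could newly come to control Tessera.
Keanu holds 62% of Tessera, so Keanu controls Tessera.
So Keanu already controls Tessera before the transaction.
After the purchase, Keanu holds 68% of Palisade directly, and Mei's stake falls to 32%.
Keanu controlled Tessera already, so this is not a new person acquiring control; every other person's position is unchanged or reduced.
No new person acquires control, so the clause is not triggered.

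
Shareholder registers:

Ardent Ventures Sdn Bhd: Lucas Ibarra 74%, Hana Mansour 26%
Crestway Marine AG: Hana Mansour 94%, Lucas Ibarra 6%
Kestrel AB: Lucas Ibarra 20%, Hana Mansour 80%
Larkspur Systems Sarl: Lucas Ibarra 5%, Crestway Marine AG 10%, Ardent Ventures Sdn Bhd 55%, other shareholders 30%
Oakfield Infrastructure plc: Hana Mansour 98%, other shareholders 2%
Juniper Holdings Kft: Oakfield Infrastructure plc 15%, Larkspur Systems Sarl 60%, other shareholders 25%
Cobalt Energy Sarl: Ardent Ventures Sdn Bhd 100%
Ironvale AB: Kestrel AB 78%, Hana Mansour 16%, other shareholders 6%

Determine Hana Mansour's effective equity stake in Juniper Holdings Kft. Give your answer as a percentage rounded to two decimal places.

Hana reaches Juniper along 3 paths.
Via Oakfield: 98% × 15% = 14.7%.
Via Crestway → Larkspur: 94% × 10% × 60% = 5.64%.
Via Ardent → Larkspur: 26% × 55% × 60% = 8.58%.
Total: 14.7% + 5.64% + 8.58% = 28.92%.

28.92%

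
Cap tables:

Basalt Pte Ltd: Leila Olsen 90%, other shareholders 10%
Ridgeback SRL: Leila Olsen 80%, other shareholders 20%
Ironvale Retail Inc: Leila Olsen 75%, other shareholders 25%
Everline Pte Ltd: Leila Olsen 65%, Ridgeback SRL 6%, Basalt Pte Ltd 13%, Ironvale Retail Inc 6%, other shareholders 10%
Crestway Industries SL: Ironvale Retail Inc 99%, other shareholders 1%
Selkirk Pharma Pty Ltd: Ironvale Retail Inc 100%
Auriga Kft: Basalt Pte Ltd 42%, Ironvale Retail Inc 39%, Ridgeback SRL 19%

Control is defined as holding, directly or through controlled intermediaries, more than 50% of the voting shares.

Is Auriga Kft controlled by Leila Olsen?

Yes

Leila holds 80% of Ridgeback, so Leila controls Ridgeback.
Leila holds 75% of Ironvale, so Leila controls Ironvale.
Leila holds 90% of Basalt, so Leila controls Basalt.
Basalt and Ironvale and Ridgeback together hold 42% + 39% + 19% = 100% of Auriga, so Leila controls Auriga.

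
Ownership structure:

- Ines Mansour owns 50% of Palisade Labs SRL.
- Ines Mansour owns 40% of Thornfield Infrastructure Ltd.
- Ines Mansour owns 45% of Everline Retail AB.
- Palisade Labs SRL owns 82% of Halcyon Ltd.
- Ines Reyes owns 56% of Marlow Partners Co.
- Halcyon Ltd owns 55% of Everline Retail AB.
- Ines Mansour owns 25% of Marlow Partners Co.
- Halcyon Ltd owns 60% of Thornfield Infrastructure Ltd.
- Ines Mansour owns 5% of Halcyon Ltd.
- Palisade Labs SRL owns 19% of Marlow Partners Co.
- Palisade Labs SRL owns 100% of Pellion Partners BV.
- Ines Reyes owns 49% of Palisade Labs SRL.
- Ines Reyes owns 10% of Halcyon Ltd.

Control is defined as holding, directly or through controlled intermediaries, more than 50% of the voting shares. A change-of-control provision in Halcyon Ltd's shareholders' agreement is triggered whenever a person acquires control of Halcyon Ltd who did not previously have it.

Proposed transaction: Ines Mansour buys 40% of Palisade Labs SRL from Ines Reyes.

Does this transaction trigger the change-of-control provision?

Yes

The purchase adds only to Ines Mansour's holdings (Ines Reyes's stake shrinks), so Ines Mansour is the only person who could newly come to control Halcyon.
Ines Mansour's largest direct stake is 50% in Palisade, which does not meet the threshold, so Ines Mansour controls no company.
In Halcyon, Ines Mansour's side holds only 5%, not > 50%.
So before the transaction, Ines Mansour does not control Halcyon.
After the purchase, Ines Mansour's direct stake in Palisade rises to 50% + 40% = 90%, and Ines Reyes's stake falls to 9%.
Ines Mansour holds 90% of Palisade, so Ines Mansour controls Palisade.
Ines Mansour and Palisade together hold 5% + 82% = 87% of Halcyon, so Ines Mansour controls Halcyon.
Ines Mansour did not control Halcyon before and does after, so the clause is triggered.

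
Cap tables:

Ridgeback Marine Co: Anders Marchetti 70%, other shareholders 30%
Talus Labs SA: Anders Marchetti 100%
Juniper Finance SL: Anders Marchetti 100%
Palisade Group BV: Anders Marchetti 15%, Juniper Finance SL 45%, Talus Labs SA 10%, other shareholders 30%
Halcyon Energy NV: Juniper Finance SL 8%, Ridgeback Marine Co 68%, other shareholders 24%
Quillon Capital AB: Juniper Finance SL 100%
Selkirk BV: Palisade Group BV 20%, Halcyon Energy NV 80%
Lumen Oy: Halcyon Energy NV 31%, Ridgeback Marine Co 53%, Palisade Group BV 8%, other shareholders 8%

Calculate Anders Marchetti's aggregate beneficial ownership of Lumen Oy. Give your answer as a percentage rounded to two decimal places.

Anders reaches Lumen along 6 paths.
Via Juniper → Halcyon: 100% × 8% × 31% = 2.48%.
Via Ridgeback → Halcyon: 70% × 68% × 31% = 14.756%.
Via Ridgeback: 70% × 53% = 37.1%.
Via Palisade: 15% × 8% = 1.2%.
Via Juniper → Palisade: 100% × 45% × 8% = 3.6%.
Via Talus → Palisade: 100% × 10% × 8% = 0.8%.
Total: 2.48% + 14.756% + 37.1% + 1.2% + 3.6% + 0.8% = 59.936%.
Rounded: 59.94%.

59.94%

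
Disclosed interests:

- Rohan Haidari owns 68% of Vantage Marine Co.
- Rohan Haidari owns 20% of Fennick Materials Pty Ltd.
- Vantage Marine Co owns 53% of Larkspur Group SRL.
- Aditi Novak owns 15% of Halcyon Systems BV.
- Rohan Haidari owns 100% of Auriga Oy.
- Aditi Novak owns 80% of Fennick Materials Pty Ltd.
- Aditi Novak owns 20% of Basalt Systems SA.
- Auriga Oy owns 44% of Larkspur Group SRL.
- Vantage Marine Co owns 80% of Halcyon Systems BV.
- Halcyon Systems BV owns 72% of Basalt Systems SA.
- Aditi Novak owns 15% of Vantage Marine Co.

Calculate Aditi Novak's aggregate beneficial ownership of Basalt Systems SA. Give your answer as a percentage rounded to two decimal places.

Aditi reaches Basalt along 3 paths.
Direct stake: 20% = 20%.
Via Vantage → Halcyon: 15% × 80% × 72% = 8.64%.
Via Halcyon: 15% × 72% = 10.8%.
Total: 20% + 8.64% + 10.8% = 39.44%.

39.44%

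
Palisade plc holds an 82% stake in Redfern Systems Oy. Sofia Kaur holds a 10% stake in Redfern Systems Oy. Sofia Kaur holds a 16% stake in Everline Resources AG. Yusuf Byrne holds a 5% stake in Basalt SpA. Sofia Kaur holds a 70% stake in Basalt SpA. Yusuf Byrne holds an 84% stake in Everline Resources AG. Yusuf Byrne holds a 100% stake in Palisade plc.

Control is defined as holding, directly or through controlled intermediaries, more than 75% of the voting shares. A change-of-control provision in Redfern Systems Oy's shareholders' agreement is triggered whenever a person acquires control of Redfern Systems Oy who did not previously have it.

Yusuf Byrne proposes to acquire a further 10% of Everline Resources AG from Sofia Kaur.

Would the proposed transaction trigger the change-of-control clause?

No

The purchase adds only to Yusuf's holdings (Sofia's stake shrinks), so Yusuf is the only person who could newly come to control Redfern.
Yusuf holds 100% of Palisade, so Yusuf controls Palisade.
Palisade holds 82% of Redfern, so Yusuf controls Redfern.
So Yusuf already controls Redfern before the transaction.
After the purchase, Yusuf's direct stake in Everline rises to 84% + 10% = 94%, and Sofia's stake falls to 6%.
Yusuf controlled Redfern already, so this is not a new person acquiring control; every other person's position is unchanged or reduced.
No new person acquires control, so the clause is not triggered.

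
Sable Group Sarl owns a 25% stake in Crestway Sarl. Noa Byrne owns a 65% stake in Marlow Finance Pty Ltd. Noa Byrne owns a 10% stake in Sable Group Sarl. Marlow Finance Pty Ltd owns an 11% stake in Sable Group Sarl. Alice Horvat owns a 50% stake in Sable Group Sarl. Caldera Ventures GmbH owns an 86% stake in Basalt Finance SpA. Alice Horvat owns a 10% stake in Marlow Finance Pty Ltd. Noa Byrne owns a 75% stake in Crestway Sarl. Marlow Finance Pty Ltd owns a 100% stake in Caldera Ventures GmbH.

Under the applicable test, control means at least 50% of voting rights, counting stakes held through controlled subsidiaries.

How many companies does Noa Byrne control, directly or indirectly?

Noa holds 65% of Marlow, so Noa controls Marlow.
Marlow holds 100% of Caldera, so Noa controls Caldera.
Noa holds 75% of Crestway, so Noa controls Crestway.
Caldera holds 86% of Basalt, so Noa controls Basalt.
No other company's threshold is met.
Noa controls 4 companies.

4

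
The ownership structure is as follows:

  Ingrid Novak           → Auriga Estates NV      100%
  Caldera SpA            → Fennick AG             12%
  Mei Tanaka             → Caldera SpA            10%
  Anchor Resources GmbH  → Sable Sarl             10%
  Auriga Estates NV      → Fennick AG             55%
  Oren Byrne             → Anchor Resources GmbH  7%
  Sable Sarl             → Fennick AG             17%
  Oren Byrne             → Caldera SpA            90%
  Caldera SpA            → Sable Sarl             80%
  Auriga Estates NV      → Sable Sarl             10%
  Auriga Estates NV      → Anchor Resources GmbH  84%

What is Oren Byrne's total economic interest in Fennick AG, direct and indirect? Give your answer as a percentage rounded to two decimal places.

23.16%

Oren reaches Fennick along 3 paths.
Via Caldera: 90% × 12% = 10.8%.
Via Caldera → Sable: 90% × 80% × 17% = 12.24%.
Via Anchor → Sable: 7% × 10% × 17% = 0.119%.
Total: 10.8% + 12.24% + 0.119% = 23.159%.
Rounded: 23.16%.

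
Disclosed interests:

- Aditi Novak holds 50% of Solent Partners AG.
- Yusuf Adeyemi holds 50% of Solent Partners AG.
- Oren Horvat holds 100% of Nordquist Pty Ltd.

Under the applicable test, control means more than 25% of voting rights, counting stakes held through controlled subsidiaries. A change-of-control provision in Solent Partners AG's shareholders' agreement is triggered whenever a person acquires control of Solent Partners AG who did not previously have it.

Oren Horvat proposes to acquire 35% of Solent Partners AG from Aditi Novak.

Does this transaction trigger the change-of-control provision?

The purchase adds only to Oren's holdings (Aditi's stake shrinks), so Oren is the only person who could newly come to control Solent.
Oren holds 100% of Nordquist, so Oren controls Nordquist.
Neither Oren nor any entity Oren controls holds any voting interest in Solent.
So before the transaction, Oren does not control Solent.
After the purchase, Oren holds 35% of Solent directly, and Aditi's stake falls to 15%.
Oren holds 35% of Solent, so Oren controls Solent.
Oren did not control Solent before and does after, so the clause is triggered.

Yes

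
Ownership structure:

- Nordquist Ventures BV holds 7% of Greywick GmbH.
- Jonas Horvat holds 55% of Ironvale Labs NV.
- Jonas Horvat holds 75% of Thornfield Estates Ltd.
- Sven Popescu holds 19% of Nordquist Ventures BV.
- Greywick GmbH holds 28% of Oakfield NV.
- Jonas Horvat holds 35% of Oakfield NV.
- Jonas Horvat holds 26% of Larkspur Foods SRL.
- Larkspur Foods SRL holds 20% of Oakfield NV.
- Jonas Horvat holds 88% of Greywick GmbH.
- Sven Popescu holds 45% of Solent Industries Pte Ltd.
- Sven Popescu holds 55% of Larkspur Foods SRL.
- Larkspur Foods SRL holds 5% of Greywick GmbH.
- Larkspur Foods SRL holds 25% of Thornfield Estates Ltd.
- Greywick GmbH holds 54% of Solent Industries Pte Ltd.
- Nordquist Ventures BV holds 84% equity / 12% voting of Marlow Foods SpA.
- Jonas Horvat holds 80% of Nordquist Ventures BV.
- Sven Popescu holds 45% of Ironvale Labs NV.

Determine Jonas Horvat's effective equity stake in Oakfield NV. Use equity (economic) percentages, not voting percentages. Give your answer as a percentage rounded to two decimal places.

Jonas reaches Oakfield along 5 paths.
Via Nordquist → Greywick: 80% × 7% × 28% = 1.568%.
Via Greywick: 88% × 28% = 24.64%.
Via Larkspur → Greywick: 26% × 5% × 28% = 0.364%.
Via Larkspur: 26% × 20% = 5.2%.
Direct stake: 35% = 35%.
Total: 1.568% + 24.64% + 0.364% + 5.2% + 35% = 66.772%.
Rounded: 66.77%.

66.77%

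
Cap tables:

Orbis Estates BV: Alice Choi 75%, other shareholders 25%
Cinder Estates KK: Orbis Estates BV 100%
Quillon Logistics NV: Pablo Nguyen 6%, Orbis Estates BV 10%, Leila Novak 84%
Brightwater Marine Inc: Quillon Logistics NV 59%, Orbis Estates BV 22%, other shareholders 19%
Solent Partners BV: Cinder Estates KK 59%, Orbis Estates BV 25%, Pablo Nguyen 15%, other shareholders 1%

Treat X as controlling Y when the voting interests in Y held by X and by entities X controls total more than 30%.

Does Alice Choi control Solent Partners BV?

Yes

Alice holds 75% of Orbis, so Alice controls Orbis.
Orbis holds 100% of Cinder, so Alice controls Cinder.
Cinder and Orbis together hold 59% + 25% = 84% of Solent, so Alice controls Solent.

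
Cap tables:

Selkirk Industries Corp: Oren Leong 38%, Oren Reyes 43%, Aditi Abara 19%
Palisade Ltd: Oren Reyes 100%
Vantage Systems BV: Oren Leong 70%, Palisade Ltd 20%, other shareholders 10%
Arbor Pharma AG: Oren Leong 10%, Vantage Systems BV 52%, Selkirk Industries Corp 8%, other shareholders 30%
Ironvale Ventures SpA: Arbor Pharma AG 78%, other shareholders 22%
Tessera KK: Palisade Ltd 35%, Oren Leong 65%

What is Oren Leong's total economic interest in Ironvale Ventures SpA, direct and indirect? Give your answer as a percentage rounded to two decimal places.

38.56%

Oren Leong reaches Ironvale along 3 paths.
Via Arbor: 10% × 78% = 7.8%.
Via Vantage → Arbor: 70% × 52% × 78% = 28.392%.
Via Selkirk → Arbor: 38% × 8% × 78% = 2.3712%.
Total: 7.8% + 28.392% + 2.3712% = 38.5632%.
Rounded: 38.56%.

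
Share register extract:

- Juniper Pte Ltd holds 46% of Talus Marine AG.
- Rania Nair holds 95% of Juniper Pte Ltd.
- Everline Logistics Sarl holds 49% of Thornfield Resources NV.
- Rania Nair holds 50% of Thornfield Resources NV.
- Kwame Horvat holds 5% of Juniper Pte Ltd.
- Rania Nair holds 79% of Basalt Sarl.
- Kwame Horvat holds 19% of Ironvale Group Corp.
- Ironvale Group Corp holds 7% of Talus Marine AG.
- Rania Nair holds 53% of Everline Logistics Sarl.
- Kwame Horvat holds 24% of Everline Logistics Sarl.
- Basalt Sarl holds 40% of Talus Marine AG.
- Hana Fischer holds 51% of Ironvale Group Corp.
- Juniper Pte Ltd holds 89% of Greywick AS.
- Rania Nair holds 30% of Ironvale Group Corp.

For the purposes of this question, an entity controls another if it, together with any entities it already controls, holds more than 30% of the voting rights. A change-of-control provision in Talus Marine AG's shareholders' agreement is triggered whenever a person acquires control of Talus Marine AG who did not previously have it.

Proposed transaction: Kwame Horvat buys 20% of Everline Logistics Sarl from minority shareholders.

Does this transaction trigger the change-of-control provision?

The purchase changes only Kwame's holdings, so Kwame is the only person who could newly come to control Talus.
Kwame's largest direct stake is 24% in Everline, which does not meet the threshold, so Kwame controls no company.
Neither Kwame nor any entity Kwame controls holds any voting interest in Talus.
So before the transaction, Kwame does not control Talus.
After the purchase, Kwame's direct stake in Everline rises to 24% + 20% = 44%.
Kwame holds 44% of Everline, so Kwame controls Everline.
Everline holds 49% of Thornfield, so Kwame controls Thornfield.
After the transaction, neither Kwame nor any entity Kwame controls holds a voting interest in Talus, so Kwame still does not control it.
No new person acquires control, so the clause is not triggered.

No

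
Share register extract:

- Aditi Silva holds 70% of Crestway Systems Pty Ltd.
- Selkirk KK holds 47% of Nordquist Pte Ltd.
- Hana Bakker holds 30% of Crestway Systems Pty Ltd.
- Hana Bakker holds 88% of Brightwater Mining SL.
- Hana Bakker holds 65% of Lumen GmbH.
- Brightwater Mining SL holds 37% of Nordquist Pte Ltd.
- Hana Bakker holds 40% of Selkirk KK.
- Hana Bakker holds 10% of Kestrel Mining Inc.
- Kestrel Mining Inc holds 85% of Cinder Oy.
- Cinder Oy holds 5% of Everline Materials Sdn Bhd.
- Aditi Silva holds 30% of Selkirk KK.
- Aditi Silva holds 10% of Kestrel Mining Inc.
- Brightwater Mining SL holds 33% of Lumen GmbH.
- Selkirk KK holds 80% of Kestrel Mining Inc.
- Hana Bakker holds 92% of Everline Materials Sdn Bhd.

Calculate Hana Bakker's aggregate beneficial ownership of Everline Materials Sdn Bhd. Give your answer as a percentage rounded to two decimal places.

93.79%

Hana reaches Everline along 3 paths.
Direct stake: 92% = 92%.
Via Selkirk → Kestrel → Cinder: 40% × 80% × 85% × 5% = 1.36%.
Via Kestrel → Cinder: 10% × 85% × 5% = 0.425%.
Total: 92% + 1.36% + 0.425% = 93.785%.
Rounded: 93.79%.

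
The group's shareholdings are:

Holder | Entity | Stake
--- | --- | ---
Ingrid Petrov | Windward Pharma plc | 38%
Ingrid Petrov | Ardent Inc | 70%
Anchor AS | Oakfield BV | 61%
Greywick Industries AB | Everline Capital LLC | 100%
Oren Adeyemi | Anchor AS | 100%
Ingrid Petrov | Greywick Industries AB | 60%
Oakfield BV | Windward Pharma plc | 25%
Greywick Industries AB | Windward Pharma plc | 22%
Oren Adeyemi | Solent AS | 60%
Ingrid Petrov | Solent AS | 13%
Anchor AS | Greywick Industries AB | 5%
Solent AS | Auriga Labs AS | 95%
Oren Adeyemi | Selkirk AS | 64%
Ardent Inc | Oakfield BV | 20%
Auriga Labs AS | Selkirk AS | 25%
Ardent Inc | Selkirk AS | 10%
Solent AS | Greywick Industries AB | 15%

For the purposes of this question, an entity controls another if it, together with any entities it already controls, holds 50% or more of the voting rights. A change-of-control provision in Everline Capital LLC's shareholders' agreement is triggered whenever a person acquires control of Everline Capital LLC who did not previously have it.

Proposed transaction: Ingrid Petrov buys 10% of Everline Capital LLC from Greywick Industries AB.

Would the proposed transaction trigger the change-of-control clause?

No

The purchase adds only to Ingrid's holdings (Greywick's stake shrinks), so Ingrid is the only person who could newly come to control Everline.
Ingrid holds 60% of Greywick, so Ingrid controls Greywick.
Greywick holds 100% of Everline, so Ingrid controls Everline.
So Ingrid already controls Everline before the transaction.
After the purchase, Ingrid holds 10% of Everline directly, and Greywick's stake falls to 90%.
Ingrid controlled Everline already, so this is not a new person acquiring control; every other person's position is unchanged or reduced.
No new person acquires control, so the clause is not triggered.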